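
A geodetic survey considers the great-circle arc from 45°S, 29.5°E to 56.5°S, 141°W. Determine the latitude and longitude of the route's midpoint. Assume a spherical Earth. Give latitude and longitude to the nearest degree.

≈ 83°S, 0°E

The haversine formula gives a central angle δ ≈ 1.365 rad (78.2°) between the endpoints.
Interpolate at f = 1/2 with slerp weights a = sin((1−f)δ)/sin δ ≈ 0.644, b = sin(fδ)/sin δ ≈ 0.644.
p = a·p₁ + b·p₂ ≈ (0.120, 0.001, -0.993); φ = arcsin(p_z) ≈ -83.10°, λ = atan2(p_y, p_x) ≈ 0.26°.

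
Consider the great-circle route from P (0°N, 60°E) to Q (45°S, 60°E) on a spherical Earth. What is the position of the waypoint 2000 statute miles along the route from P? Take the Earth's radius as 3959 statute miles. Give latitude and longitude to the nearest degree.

Convert each endpoint to a unit vector on the sphere (x = cos φ cos λ, y = cos φ sin λ, z = sin φ).
The central angle between the endpoints is δ = arccos(p₁·p₂) ≈ 0.785 rad (45.0°). The total great-circle distance is δ·R ≈ 0.785 × 3959 ≈ 3109 mi, so the target fraction is f = 2000/3109 ≈ 0.643.
Interpolate at f ≈ 0.643 with slerp weights a = sin((1−f)δ)/sin δ ≈ 0.391, b = sin(fδ)/sin δ ≈ 0.684.
p = a·p₁ + b·p₂ ≈ (0.438, 0.758, -0.484); φ = arcsin(p_z) ≈ -28.94°, λ = atan2(p_y, p_x) ≈ 60.00°.

≈ (29°S, 60°E)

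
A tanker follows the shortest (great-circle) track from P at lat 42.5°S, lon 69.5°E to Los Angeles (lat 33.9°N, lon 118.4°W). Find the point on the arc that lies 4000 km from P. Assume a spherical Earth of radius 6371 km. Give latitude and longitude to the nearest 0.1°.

≈ lat 62.4°S, lon 121.4°E

Convert each endpoint to a unit vector on the sphere (x = cos φ cos λ, y = cos φ sin λ, z = sin φ).
The central angle between the endpoints is δ = arccos(p₁·p₂) ≈ 2.957 rad (169.4°). The total great-circle distance is δ·R ≈ 2.957 × 6371 ≈ 18837 km, so the target fraction is f = 4000/18837 ≈ 0.212.
Interpolate at f ≈ 0.212 with slerp weights a = sin((1−f)δ)/sin δ ≈ 3.949, b = sin(fδ)/sin δ ≈ 3.194.
p = a·p₁ + b·p₂ ≈ (-0.241, 0.395, -0.886); φ = arcsin(p_z) ≈ -62.43°, λ = atan2(p_y, p_x) ≈ 121.43°.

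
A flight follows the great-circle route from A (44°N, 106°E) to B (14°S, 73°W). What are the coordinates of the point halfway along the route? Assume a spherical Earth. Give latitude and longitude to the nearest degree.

The haversine formula gives a central angle δ ≈ 2.618 rad (150.0°) between the endpoints.
Interpolate at f = 1/2 with slerp weights a = sin((1−f)δ)/sin δ ≈ 1.931, b = sin(fδ)/sin δ ≈ 1.931.
p = a·p₁ + b·p₂ ≈ (0.165, -0.457, 0.874); φ = arcsin(p_z) ≈ 60.96°, λ = atan2(p_y, p_x) ≈ -70.14°.

≈ (61°N, 70°W)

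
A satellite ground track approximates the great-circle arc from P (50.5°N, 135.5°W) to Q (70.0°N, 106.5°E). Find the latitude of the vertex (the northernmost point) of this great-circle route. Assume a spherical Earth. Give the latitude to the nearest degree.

The great circle lies in the plane with unit normal n̂ = (p₁ × p₂)/|p₁ × p₂|.
Here n̂_z ≈ -0.246; the vertex latitude is φ_max = arccos|n̂_z| ≈ 75.8°.

≈ 76°N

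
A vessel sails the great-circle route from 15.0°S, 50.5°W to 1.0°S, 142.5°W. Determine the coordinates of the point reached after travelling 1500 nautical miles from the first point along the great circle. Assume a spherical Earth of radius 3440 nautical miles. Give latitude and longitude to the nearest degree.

≈ 14°S, 76°W

Write both endpoints as unit vectors p₁, p₂ with components (cos φ cos λ, cos φ sin λ, sin φ).
The central angle between the endpoints is δ = arccos(p₁·p₂) ≈ 1.600 rad (91.7°). The total great-circle distance is δ·R ≈ 1.600 × 3440 ≈ 5504 nmi, so the target fraction is f = 1500/5504 ≈ 0.273.
Interpolate at f ≈ 0.273 with slerp weights a = sin((1−f)δ)/sin δ ≈ 0.919, b = sin(fδ)/sin δ ≈ 0.423.
p = a·p₁ + b·p₂ ≈ (0.229, -0.942, -0.245); φ = arcsin(p_z) ≈ -14.19°, λ = atan2(p_y, p_x) ≈ -76.32°.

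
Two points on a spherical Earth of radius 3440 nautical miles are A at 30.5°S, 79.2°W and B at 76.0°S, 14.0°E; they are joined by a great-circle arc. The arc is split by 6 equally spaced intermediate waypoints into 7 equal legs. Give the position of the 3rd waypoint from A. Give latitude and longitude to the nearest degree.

Convert each endpoint to a unit vector on the sphere (x = cos φ cos λ, y = cos φ sin λ, z = sin φ).
The central angle between the endpoints is δ = arccos(p₁·p₂) ≈ 1.069 rad (61.3°).
Interpolate at f = 3/7 with slerp weights a = sin((1−f)δ)/sin δ ≈ 0.654, b = sin(fδ)/sin δ ≈ 0.505.
p = a·p₁ + b·p₂ ≈ (0.224, -0.524, -0.822); φ = arcsin(p_z) ≈ -55.24°, λ = atan2(p_y, p_x) ≈ -66.86°.

≈ 55°S, 67°W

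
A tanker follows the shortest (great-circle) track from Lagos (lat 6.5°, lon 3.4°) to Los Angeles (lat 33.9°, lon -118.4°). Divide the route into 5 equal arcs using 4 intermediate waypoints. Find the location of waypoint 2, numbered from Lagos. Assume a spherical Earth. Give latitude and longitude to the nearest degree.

≈ lat 32°, lon -36°

Convert each endpoint to a unit vector on the sphere (x = cos φ cos λ, y = cos φ sin λ, z = sin φ).
The central angle between the endpoints is δ = arccos(p₁·p₂) ≈ 1.951 rad (111.8°).
Interpolate at f = 2/5 with slerp weights a = sin((1−f)δ)/sin δ ≈ 0.992, b = sin(fδ)/sin δ ≈ 0.758.
p = a·p₁ + b·p₂ ≈ (0.685, -0.495, 0.535); φ = arcsin(p_z) ≈ 32.34°, λ = atan2(p_y, p_x) ≈ -35.86°.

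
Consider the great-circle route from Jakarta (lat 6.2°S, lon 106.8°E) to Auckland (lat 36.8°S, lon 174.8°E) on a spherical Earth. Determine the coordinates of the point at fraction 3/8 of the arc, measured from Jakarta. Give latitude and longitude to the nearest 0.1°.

≈ lat 21.0°S, lon 128.6°E

Convert each endpoint to a unit vector on the sphere (x = cos φ cos λ, y = cos φ sin λ, z = sin φ).
The central angle between the endpoints is δ = arccos(p₁·p₂) ≈ 1.199 rad (68.7°).
Interpolate at f = 3/8 with slerp weights a = sin((1−f)δ)/sin δ ≈ 0.731, b = sin(fδ)/sin δ ≈ 0.467.
p = a·p₁ + b·p₂ ≈ (-0.582, 0.730, -0.358); φ = arcsin(p_z) ≈ -21.01°, λ = atan2(p_y, p_x) ≈ 128.58°.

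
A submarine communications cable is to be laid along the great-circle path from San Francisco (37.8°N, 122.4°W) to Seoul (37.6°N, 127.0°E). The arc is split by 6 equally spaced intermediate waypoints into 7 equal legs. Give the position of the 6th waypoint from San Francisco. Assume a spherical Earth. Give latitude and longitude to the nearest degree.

≈ (45°N, 139°E)

Convert each endpoint to a unit vector on the sphere (x = cos φ cos λ, y = cos φ sin λ, z = sin φ).
The central angle between the endpoints is δ = arccos(p₁·p₂) ≈ 1.416 rad (81.2°).
Interpolate at f = 6/7 with slerp weights a = sin((1−f)δ)/sin δ ≈ 0.203, b = sin(fδ)/sin δ ≈ 0.948.
p = a·p₁ + b·p₂ ≈ (-0.538, 0.464, 0.703); φ = arcsin(p_z) ≈ 44.69°, λ = atan2(p_y, p_x) ≈ 139.22°.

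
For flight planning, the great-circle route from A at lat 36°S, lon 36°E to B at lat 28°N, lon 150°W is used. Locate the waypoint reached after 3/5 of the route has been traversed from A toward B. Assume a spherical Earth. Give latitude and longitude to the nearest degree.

Write both endpoints as unit vectors p₁, p₂ with components (cos φ cos λ, cos φ sin λ, sin φ).
The central angle between the endpoints is δ = arccos(p₁·p₂) ≈ 2.976 rad (170.5°).
Interpolate at f = 3/5 with slerp weights a = sin((1−f)δ)/sin δ ≈ 5.640, b = sin(fδ)/sin δ ≈ 5.934.
p = a·p₁ + b·p₂ ≈ (-0.846, 0.062, -0.529); φ = arcsin(p_z) ≈ -31.95°, λ = atan2(p_y, p_x) ≈ 175.80°.

≈ lat 32°S, lon 176°E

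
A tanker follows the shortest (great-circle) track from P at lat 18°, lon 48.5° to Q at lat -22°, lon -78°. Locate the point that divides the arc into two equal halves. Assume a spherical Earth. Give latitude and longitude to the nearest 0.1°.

From cos δ = sin φ₁ sin φ₂ + cos φ₁ cos φ₂ cos Δλ, the central angle is δ ≈ 2.266 rad (129.8°).
Interpolate at f = 1/2 with slerp weights a = sin((1−f)δ)/sin δ ≈ 1.179, b = sin(fδ)/sin δ ≈ 1.179.
p = a·p₁ + b·p₂ ≈ (0.970, -0.229, -0.077); φ = arcsin(p_z) ≈ -4.43°, λ = atan2(p_y, p_x) ≈ -13.31°.

≈ lat -4.4°, lon -13.3°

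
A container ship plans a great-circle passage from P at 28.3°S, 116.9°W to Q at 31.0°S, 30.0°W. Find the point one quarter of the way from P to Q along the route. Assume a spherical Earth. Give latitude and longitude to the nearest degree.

≈ 35°S, 97°W

Convert each endpoint to a unit vector on the sphere (x = cos φ cos λ, y = cos φ sin λ, z = sin φ).
The central angle between the endpoints is δ = arccos(p₁·p₂) ≈ 1.282 rad (73.4°).
Interpolate at f = 1/4 with slerp weights a = sin((1−f)δ)/sin δ ≈ 0.855, b = sin(fδ)/sin δ ≈ 0.329.
p = a·p₁ + b·p₂ ≈ (-0.097, -0.813, -0.575); φ = arcsin(p_z) ≈ -35.09°, λ = atan2(p_y, p_x) ≈ -96.80°.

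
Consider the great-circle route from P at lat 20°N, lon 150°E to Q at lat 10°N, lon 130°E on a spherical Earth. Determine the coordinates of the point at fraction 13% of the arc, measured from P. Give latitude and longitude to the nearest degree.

Write both endpoints as unit vectors p₁, p₂ with components (cos φ cos λ, cos φ sin λ, sin φ).
The central angle between the endpoints is δ = arccos(p₁·p₂) ≈ 0.379 rad (21.7°).
Interpolate at f = 0.13 with slerp weights a = sin((1−f)δ)/sin δ ≈ 0.875, b = sin(fδ)/sin δ ≈ 0.133.
p = a·p₁ + b·p₂ ≈ (-0.796, 0.512, 0.322); φ = arcsin(p_z) ≈ 18.81°, λ = atan2(p_y, p_x) ≈ 147.29°.

≈ lat 19°N, lon 147°E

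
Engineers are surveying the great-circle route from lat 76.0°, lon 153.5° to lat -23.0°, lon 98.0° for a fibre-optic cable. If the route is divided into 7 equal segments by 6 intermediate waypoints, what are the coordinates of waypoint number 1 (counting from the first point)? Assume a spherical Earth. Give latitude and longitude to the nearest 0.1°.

Convert each endpoint to a unit vector on the sphere (x = cos φ cos λ, y = cos φ sin λ, z = sin φ).
The central angle between the endpoints is δ = arccos(p₁·p₂) ≈ 1.827 rad (104.7°).
Interpolate at f = 1/7 with slerp weights a = sin((1−f)δ)/sin δ ≈ 1.034, b = sin(fδ)/sin δ ≈ 0.267.
p = a·p₁ + b·p₂ ≈ (-0.258, 0.355, 0.899); φ = arcsin(p_z) ≈ 63.99°, λ = atan2(p_y, p_x) ≈ 126.03°.

≈ lat 64.0°, lon 126.0°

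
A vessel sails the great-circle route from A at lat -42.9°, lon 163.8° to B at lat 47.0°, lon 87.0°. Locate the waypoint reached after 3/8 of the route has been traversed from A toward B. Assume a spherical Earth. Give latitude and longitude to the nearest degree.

Write both endpoints as unit vectors p₁, p₂ with components (cos φ cos λ, cos φ sin λ, sin φ).
The central angle between the endpoints is δ = arccos(p₁·p₂) ≈ 1.965 rad (112.6°).
Interpolate at f = 3/8 with slerp weights a = sin((1−f)δ)/sin δ ≈ 1.020, b = sin(fδ)/sin δ ≈ 0.728.
p = a·p₁ + b·p₂ ≈ (-0.691, 0.704, -0.162); φ = arcsin(p_z) ≈ -9.33°, λ = atan2(p_y, p_x) ≈ 134.49°.

≈ lat -9°, lon 134°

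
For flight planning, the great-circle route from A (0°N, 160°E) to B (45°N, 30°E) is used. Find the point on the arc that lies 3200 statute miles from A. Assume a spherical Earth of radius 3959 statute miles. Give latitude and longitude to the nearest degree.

≈ (35°N, 128°E)

Write both endpoints as unit vectors p₁, p₂ with components (cos φ cos λ, cos φ sin λ, sin φ).
The central angle between the endpoints is δ = arccos(p₁·p₂) ≈ 2.043 rad (117.0°). The total great-circle distance is δ·R ≈ 2.043 × 3959 ≈ 8087 mi, so the target fraction is f = 3200/8087 ≈ 0.396.
Interpolate at f ≈ 0.396 with slerp weights a = sin((1−f)δ)/sin δ ≈ 1.060, b = sin(fδ)/sin δ ≈ 0.812.
p = a·p₁ + b·p₂ ≈ (-0.499, 0.649, 0.574); φ = arcsin(p_z) ≈ 35.03°, λ = atan2(p_y, p_x) ≈ 127.52°.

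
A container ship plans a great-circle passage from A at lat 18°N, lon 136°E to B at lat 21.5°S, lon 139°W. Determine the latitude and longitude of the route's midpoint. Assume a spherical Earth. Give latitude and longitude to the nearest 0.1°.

≈ lat 2.4°S, lon 177.9°E

Write both endpoints as unit vectors p₁, p₂ with components (cos φ cos λ, cos φ sin λ, sin φ).
The central angle between the endpoints is δ = arccos(p₁·p₂) ≈ 1.607 rad (92.1°).
Interpolate at f = 1/2 with slerp weights a = sin((1−f)δ)/sin δ ≈ 0.720, b = sin(fδ)/sin δ ≈ 0.720.
p = a·p₁ + b·p₂ ≈ (-0.998, 0.036, -0.041); φ = arcsin(p_z) ≈ -2.37°, λ = atan2(p_y, p_x) ≈ 177.92°.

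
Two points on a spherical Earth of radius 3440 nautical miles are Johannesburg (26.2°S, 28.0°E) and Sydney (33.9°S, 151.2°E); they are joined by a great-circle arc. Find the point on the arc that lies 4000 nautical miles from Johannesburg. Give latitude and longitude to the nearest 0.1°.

≈ (49.5°S, 112.0°E)

Write both endpoints as unit vectors p₁, p₂ with components (cos φ cos λ, cos φ sin λ, sin φ).
The central angle between the endpoints is δ = arccos(p₁·p₂) ≈ 1.733 rad (99.3°). The total great-circle distance is δ·R ≈ 1.733 × 3440 ≈ 5962 nmi, so the target fraction is f = 4000/5962 ≈ 0.671.
Interpolate at f ≈ 0.671 with slerp weights a = sin((1−f)δ)/sin δ ≈ 0.547, b = sin(fδ)/sin δ ≈ 0.930.
p = a·p₁ + b·p₂ ≈ (-0.243, 0.602, -0.760); φ = arcsin(p_z) ≈ -49.49°, λ = atan2(p_y, p_x) ≈ 111.98°.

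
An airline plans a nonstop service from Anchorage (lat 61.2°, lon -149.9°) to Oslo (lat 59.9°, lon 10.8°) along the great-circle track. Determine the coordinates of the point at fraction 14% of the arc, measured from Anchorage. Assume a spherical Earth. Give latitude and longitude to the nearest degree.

≈ lat 69°, lon -145°

Write both endpoints as unit vectors p₁, p₂ with components (cos φ cos λ, cos φ sin λ, sin φ).
The central angle between the endpoints is δ = arccos(p₁·p₂) ≈ 1.012 rad (58.0°).
Interpolate at f = 0.14 with slerp weights a = sin((1−f)δ)/sin δ ≈ 0.902, b = sin(fδ)/sin δ ≈ 0.167.
p = a·p₁ + b·p₂ ≈ (-0.294, -0.202, 0.934); φ = arcsin(p_z) ≈ 69.11°, λ = atan2(p_y, p_x) ≈ -145.46°.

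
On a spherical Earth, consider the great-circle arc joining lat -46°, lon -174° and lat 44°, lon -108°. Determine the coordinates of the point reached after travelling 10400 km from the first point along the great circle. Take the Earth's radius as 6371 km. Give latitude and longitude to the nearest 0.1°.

From cos δ = sin φ₁ sin φ₂ + cos φ₁ cos φ₂ cos Δλ, the central angle is δ ≈ 1.872 rad (107.2°). The total great-circle distance is δ·R ≈ 1.872 × 6371 ≈ 11925 km, so the target fraction is f = 10400/11925 ≈ 0.872.
Interpolate at f ≈ 0.872 with slerp weights a = sin((1−f)δ)/sin δ ≈ 0.248, b = sin(fδ)/sin δ ≈ 1.045.
p = a·p₁ + b·p₂ ≈ (-0.404, -0.733, 0.547); φ = arcsin(p_z) ≈ 33.19°, λ = atan2(p_y, p_x) ≈ -118.85°.

≈ lat 33.2°, lon -118.9°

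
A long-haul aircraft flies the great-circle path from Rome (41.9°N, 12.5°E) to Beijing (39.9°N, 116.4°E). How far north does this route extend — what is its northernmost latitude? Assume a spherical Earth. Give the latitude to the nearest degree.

The great circle lies in the plane with unit normal n̂ = (p₁ × p₂)/|p₁ × p₂|.
Here n̂_z ≈ +0.579; the vertex latitude is φ_max = arccos|n̂_z| ≈ 54.6°.

≈ 55°N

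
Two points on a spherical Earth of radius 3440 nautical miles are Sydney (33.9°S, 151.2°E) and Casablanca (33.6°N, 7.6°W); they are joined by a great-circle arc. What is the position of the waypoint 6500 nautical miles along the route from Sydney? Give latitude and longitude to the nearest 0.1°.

Convert each endpoint to a unit vector on the sphere (x = cos φ cos λ, y = cos φ sin λ, z = sin φ).
The central angle between the endpoints is δ = arccos(p₁·p₂) ≈ 2.834 rad (162.4°). The total great-circle distance is δ·R ≈ 2.834 × 3440 ≈ 9750 nmi, so the target fraction is f = 6500/9750 ≈ 0.667.
Interpolate at f ≈ 0.667 with slerp weights a = sin((1−f)δ)/sin δ ≈ 2.681, b = sin(fδ)/sin δ ≈ 3.141.
p = a·p₁ + b·p₂ ≈ (0.643, 0.726, 0.243); φ = arcsin(p_z) ≈ 14.07°, λ = atan2(p_y, p_x) ≈ 48.44°.

≈ 14.1°N, 48.4°E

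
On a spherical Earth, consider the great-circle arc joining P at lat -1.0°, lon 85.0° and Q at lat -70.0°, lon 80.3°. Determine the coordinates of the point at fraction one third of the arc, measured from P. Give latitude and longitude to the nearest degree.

≈ lat -24°, lon 84°

From cos δ = sin φ₁ sin φ₂ + cos φ₁ cos φ₂ cos Δλ, the central angle is δ ≈ 1.206 rad (69.1°).
Interpolate at f = 1/3 with slerp weights a = sin((1−f)δ)/sin δ ≈ 0.771, b = sin(fδ)/sin δ ≈ 0.419.
p = a·p₁ + b·p₂ ≈ (0.091, 0.909, -0.407); φ = arcsin(p_z) ≈ -24.01°, λ = atan2(p_y, p_x) ≈ 84.26°.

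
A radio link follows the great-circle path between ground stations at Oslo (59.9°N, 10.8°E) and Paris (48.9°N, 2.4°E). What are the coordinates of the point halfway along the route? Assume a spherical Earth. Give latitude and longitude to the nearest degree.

≈ 54°N, 6°E

Convert each endpoint to a unit vector on the sphere (x = cos φ cos λ, y = cos φ sin λ, z = sin φ).
The central angle between the endpoints is δ = arccos(p₁·p₂) ≈ 0.210 rad (12.0°).
Interpolate at f = 1/2 with slerp weights a = sin((1−f)δ)/sin δ ≈ 0.503, b = sin(fδ)/sin δ ≈ 0.503.
p = a·p₁ + b·p₂ ≈ (0.578, 0.061, 0.814); φ = arcsin(p_z) ≈ 54.47°, λ = atan2(p_y, p_x) ≈ 6.03°.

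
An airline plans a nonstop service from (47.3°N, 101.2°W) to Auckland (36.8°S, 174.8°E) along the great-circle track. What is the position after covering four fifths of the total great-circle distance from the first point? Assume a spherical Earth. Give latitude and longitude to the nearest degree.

≈ (20°S, 168°W)

Write both endpoints as unit vectors p₁, p₂ with components (cos φ cos λ, cos φ sin λ, sin φ).
The central angle between the endpoints is δ = arccos(p₁·p₂) ≈ 1.964 rad (112.5°).
Interpolate at f = 4/5 with slerp weights a = sin((1−f)δ)/sin δ ≈ 0.415, b = sin(fδ)/sin δ ≈ 1.083.
p = a·p₁ + b·p₂ ≈ (-0.918, -0.197, -0.344); φ = arcsin(p_z) ≈ -20.12°, λ = atan2(p_y, p_x) ≈ -167.88°.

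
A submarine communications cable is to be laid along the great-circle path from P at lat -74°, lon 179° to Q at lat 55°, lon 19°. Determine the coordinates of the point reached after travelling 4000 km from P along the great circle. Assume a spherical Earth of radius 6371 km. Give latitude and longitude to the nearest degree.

The haversine formula gives a central angle δ ≈ 2.782 rad (159.4°) between the endpoints. The total great-circle distance is δ·R ≈ 2.782 × 6371 ≈ 17723 km, so the target fraction is f = 4000/17723 ≈ 0.226.
Interpolate at f ≈ 0.226 with slerp weights a = sin((1−f)δ)/sin δ ≈ 2.371, b = sin(fδ)/sin δ ≈ 1.669.
p = a·p₁ + b·p₂ ≈ (0.251, 0.323, -0.912); φ = arcsin(p_z) ≈ -65.84°, λ = atan2(p_y, p_x) ≈ 52.10°.

≈ lat -66°, lon 52°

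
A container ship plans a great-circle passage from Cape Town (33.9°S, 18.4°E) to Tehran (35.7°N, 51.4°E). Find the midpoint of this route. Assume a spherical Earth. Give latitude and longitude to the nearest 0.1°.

Write both endpoints as unit vectors p₁, p₂ with components (cos φ cos λ, cos φ sin λ, sin φ).
The central angle between the endpoints is δ = arccos(p₁·p₂) ≈ 1.329 rad (76.1°).
Interpolate at f = 1/2 with slerp weights a = sin((1−f)δ)/sin δ ≈ 0.635, b = sin(fδ)/sin δ ≈ 0.635.
p = a·p₁ + b·p₂ ≈ (0.822, 0.569, 0.016); φ = arcsin(p_z) ≈ 0.94°, λ = atan2(p_y, p_x) ≈ 34.71°.

≈ 0.9°N, 34.7°E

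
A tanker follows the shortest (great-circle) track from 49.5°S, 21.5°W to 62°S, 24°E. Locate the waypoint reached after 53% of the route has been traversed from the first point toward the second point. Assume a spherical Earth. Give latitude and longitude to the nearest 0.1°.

≈ 58.2°S, 1.2°W

Write both endpoints as unit vectors p₁, p₂ with components (cos φ cos λ, cos φ sin λ, sin φ).
The central angle between the endpoints is δ = arccos(p₁·p₂) ≈ 0.484 rad (27.7°).
Interpolate at f = 0.53 with slerp weights a = sin((1−f)δ)/sin δ ≈ 0.485, b = sin(fδ)/sin δ ≈ 0.545.
p = a·p₁ + b·p₂ ≈ (0.527, -0.011, -0.850); φ = arcsin(p_z) ≈ -58.21°, λ = atan2(p_y, p_x) ≈ -1.22°.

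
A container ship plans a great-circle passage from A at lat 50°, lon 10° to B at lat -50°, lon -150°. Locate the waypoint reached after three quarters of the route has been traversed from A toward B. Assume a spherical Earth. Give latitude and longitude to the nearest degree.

Write both endpoints as unit vectors p₁, p₂ with components (cos φ cos λ, cos φ sin λ, sin φ).
The central angle between the endpoints is δ = arccos(p₁·p₂) ≈ 2.918 rad (167.2°).
Interpolate at f = 3/4 with slerp weights a = sin((1−f)δ)/sin δ ≈ 3.004, b = sin(fδ)/sin δ ≈ 3.675.
p = a·p₁ + b·p₂ ≈ (-0.144, -0.846, -0.514); φ = arcsin(p_z) ≈ -30.91°, λ = atan2(p_y, p_x) ≈ -99.66°.

≈ lat -31°, lon -100°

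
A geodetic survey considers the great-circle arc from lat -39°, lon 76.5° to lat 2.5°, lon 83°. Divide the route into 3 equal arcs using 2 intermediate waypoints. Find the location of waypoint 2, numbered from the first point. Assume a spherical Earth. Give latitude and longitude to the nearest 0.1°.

From cos δ = sin φ₁ sin φ₂ + cos φ₁ cos φ₂ cos Δλ, the central angle is δ ≈ 0.732 rad (41.9°).
Interpolate at f = 2/3 with slerp weights a = sin((1−f)δ)/sin δ ≈ 0.361, b = sin(fδ)/sin δ ≈ 0.701.
p = a·p₁ + b·p₂ ≈ (0.151, 0.969, -0.197); φ = arcsin(p_z) ≈ -11.35°, λ = atan2(p_y, p_x) ≈ 81.14°.

≈ lat -11.4°, lon 81.1°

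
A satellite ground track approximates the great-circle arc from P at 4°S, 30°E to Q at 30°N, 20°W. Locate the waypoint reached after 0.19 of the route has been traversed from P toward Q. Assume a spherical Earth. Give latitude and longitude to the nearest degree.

≈ 3°N, 21°E

From cos δ = sin φ₁ sin φ₂ + cos φ₁ cos φ₂ cos Δλ, the central angle is δ ≈ 1.023 rad (58.6°).
Interpolate at f = 0.19 with slerp weights a = sin((1−f)δ)/sin δ ≈ 0.863, b = sin(fδ)/sin δ ≈ 0.226.
p = a·p₁ + b·p₂ ≈ (0.930, 0.364, 0.053); φ = arcsin(p_z) ≈ 3.03°, λ = atan2(p_y, p_x) ≈ 21.35°.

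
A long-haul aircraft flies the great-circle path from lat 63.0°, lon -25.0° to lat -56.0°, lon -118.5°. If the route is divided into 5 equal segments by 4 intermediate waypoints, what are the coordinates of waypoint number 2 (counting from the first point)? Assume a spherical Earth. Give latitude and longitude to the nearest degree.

Write both endpoints as unit vectors p₁, p₂ with components (cos φ cos λ, cos φ sin λ, sin φ).
The central angle between the endpoints is δ = arccos(p₁·p₂) ≈ 2.425 rad (139.0°).
Interpolate at f = 2/5 with slerp weights a = sin((1−f)δ)/sin δ ≈ 1.513, b = sin(fδ)/sin δ ≈ 1.256.
p = a·p₁ + b·p₂ ≈ (0.287, -0.908, 0.306); φ = arcsin(p_z) ≈ 17.84°, λ = atan2(p_y, p_x) ≈ -72.44°.

≈ lat 18°, lon -72°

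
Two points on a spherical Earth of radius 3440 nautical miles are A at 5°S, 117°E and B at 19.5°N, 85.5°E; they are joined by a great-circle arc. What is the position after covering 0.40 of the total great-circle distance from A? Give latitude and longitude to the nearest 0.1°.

Convert each endpoint to a unit vector on the sphere (x = cos φ cos λ, y = cos φ sin λ, z = sin φ).
The central angle between the endpoints is δ = arccos(p₁·p₂) ≈ 0.689 rad (39.5°).
Interpolate at f = 0.40 with slerp weights a = sin((1−f)δ)/sin δ ≈ 0.632, b = sin(fδ)/sin δ ≈ 0.428.
p = a·p₁ + b·p₂ ≈ (-0.254, 0.963, 0.088); φ = arcsin(p_z) ≈ 5.04°, λ = atan2(p_y, p_x) ≈ 104.78°.

≈ 5.0°N, 104.8°E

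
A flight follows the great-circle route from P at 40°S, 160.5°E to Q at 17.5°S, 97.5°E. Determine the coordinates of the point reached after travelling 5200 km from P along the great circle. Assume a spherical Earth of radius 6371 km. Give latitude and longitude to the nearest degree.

≈ 24°S, 108°E

The haversine formula gives a central angle δ ≈ 1.018 rad (58.3°) between the endpoints. The total great-circle distance is δ·R ≈ 1.018 × 6371 ≈ 6486 km, so the target fraction is f = 5200/6486 ≈ 0.802.
Interpolate at f ≈ 0.802 with slerp weights a = sin((1−f)δ)/sin δ ≈ 0.236, b = sin(fδ)/sin δ ≈ 0.856.
p = a·p₁ + b·p₂ ≈ (-0.277, 0.870, -0.409); φ = arcsin(p_z) ≈ -24.13°, λ = atan2(p_y, p_x) ≈ 107.65°.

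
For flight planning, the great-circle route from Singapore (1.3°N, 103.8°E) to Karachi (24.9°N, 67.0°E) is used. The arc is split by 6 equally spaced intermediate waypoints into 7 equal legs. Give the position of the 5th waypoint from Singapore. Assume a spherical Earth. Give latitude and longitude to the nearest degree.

≈ 19°N, 78°E

From cos δ = sin φ₁ sin φ₂ + cos φ₁ cos φ₂ cos Δλ, the central angle is δ ≈ 0.744 rad (42.6°).
Interpolate at f = 5/7 with slerp weights a = sin((1−f)δ)/sin δ ≈ 0.312, b = sin(fδ)/sin δ ≈ 0.748.
p = a·p₁ + b·p₂ ≈ (0.191, 0.927, 0.322); φ = arcsin(p_z) ≈ 18.79°, λ = atan2(p_y, p_x) ≈ 78.37°.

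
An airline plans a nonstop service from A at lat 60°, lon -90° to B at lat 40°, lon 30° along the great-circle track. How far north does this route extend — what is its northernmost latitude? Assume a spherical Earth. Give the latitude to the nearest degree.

≈ 69°

The great circle lies in the plane with unit normal n̂ = (p₁ × p₂)/|p₁ × p₂|.
Here n̂_z ≈ +0.356; the vertex latitude is φ_max = arccos|n̂_z| ≈ 69.1°.
Check via Clairaut: cos φ_max = |cos φ₁| · sin C = cos(60.0°)·sin(45.4°) ≈ 0.356, again giving ≈ 69.1°.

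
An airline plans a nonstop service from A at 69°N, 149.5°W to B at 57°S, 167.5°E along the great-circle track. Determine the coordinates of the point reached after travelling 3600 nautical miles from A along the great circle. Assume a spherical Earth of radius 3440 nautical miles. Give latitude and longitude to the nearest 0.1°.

Write both endpoints as unit vectors p₁, p₂ with components (cos φ cos λ, cos φ sin λ, sin φ).
The central angle between the endpoints is δ = arccos(p₁·p₂) ≈ 2.266 rad (129.8°). The total great-circle distance is δ·R ≈ 2.266 × 3440 ≈ 7794 nmi, so the target fraction is f = 3600/7794 ≈ 0.462.
Interpolate at f ≈ 0.462 with slerp weights a = sin((1−f)δ)/sin δ ≈ 1.222, b = sin(fδ)/sin δ ≈ 1.127.
p = a·p₁ + b·p₂ ≈ (-0.977, -0.089, 0.196); φ = arcsin(p_z) ≈ 11.29°, λ = atan2(p_y, p_x) ≈ -174.77°.

≈ 11.3°N, 174.8°W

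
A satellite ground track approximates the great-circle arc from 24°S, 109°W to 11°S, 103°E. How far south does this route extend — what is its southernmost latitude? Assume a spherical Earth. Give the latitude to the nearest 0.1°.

≈ 49.4°S

The great circle lies in the plane with unit normal n̂ = (p₁ × p₂)/|p₁ × p₂|.
Here n̂_z ≈ -0.651; the vertex latitude is φ_max = arccos|n̂_z| ≈ 49.4°.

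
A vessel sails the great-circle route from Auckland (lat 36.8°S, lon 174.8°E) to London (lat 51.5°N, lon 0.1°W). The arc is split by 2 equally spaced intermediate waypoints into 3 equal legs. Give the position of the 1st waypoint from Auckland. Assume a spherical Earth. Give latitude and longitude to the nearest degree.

Write both endpoints as unit vectors p₁, p₂ with components (cos φ cos λ, cos φ sin λ, sin φ).
The central angle between the endpoints is δ = arccos(p₁·p₂) ≈ 2.877 rad (164.9°).
Interpolate at f = 1/3 with slerp weights a = sin((1−f)δ)/sin δ ≈ 3.600, b = sin(fδ)/sin δ ≈ 3.135.
p = a·p₁ + b·p₂ ≈ (-0.920, 0.258, 0.297); φ = arcsin(p_z) ≈ 17.26°, λ = atan2(p_y, p_x) ≈ 164.33°.

≈ lat 17°N, lon 164°E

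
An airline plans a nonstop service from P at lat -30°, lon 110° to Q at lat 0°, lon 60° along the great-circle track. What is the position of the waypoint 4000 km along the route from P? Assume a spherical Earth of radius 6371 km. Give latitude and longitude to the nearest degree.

The haversine formula gives a central angle δ ≈ 0.980 rad (56.2°) between the endpoints. The total great-circle distance is δ·R ≈ 0.980 × 6371 ≈ 6246 km, so the target fraction is f = 4000/6246 ≈ 0.640.
Interpolate at f ≈ 0.640 with slerp weights a = sin((1−f)δ)/sin δ ≈ 0.416, b = sin(fδ)/sin δ ≈ 0.707.
p = a·p₁ + b·p₂ ≈ (0.230, 0.951, -0.208); φ = arcsin(p_z) ≈ -12.00°, λ = atan2(p_y, p_x) ≈ 76.38°.

≈ lat -12°, lon 76°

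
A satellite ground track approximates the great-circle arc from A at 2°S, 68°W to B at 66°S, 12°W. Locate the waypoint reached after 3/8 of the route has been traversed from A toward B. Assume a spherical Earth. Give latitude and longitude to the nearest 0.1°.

≈ 28.2°S, 57.2°W

Convert each endpoint to a unit vector on the sphere (x = cos φ cos λ, y = cos φ sin λ, z = sin φ).
The central angle between the endpoints is δ = arccos(p₁·p₂) ≈ 1.309 rad (75.0°).
Interpolate at f = 3/8 with slerp weights a = sin((1−f)δ)/sin δ ≈ 0.756, b = sin(fδ)/sin δ ≈ 0.488.
p = a·p₁ + b·p₂ ≈ (0.477, -0.741, -0.472); φ = arcsin(p_z) ≈ -28.17°, λ = atan2(p_y, p_x) ≈ -57.24°.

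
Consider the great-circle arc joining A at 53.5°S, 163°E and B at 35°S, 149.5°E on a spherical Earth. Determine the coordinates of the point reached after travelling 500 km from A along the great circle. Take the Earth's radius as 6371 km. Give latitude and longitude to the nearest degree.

≈ 50°S, 159°E

The haversine formula gives a central angle δ ≈ 0.363 rad (20.8°) between the endpoints. The total great-circle distance is δ·R ≈ 0.363 × 6371 ≈ 2312 km, so the target fraction is f = 500/2312 ≈ 0.216.
Interpolate at f ≈ 0.216 with slerp weights a = sin((1−f)δ)/sin δ ≈ 0.790, b = sin(fδ)/sin δ ≈ 0.221.
p = a·p₁ + b·p₂ ≈ (-0.606, 0.229, -0.762); φ = arcsin(p_z) ≈ -49.65°, λ = atan2(p_y, p_x) ≈ 159.26°.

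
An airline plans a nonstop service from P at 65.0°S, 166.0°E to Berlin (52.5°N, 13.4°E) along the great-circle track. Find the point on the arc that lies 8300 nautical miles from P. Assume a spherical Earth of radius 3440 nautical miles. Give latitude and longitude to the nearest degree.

≈ 33°N, 30°E

From cos δ = sin φ₁ sin φ₂ + cos φ₁ cos φ₂ cos Δλ, the central angle is δ ≈ 2.816 rad (161.3°). The total great-circle distance is δ·R ≈ 2.816 × 3440 ≈ 9687 nmi, so the target fraction is f = 8300/9687 ≈ 0.857.
Interpolate at f ≈ 0.857 with slerp weights a = sin((1−f)δ)/sin δ ≈ 1.226, b = sin(fδ)/sin δ ≈ 2.081.
p = a·p₁ + b·p₂ ≈ (0.730, 0.419, 0.540); φ = arcsin(p_z) ≈ 32.69°, λ = atan2(p_y, p_x) ≈ 29.86°.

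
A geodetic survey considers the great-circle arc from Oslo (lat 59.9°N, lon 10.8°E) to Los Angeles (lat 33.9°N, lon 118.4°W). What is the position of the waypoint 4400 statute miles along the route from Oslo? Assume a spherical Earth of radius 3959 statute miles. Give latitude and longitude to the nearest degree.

≈ lat 46°N, lon 111°W

Convert each endpoint to a unit vector on the sphere (x = cos φ cos λ, y = cos φ sin λ, z = sin φ).
The central angle between the endpoints is δ = arccos(p₁·p₂) ≈ 1.350 rad (77.3°). The total great-circle distance is δ·R ≈ 1.350 × 3959 ≈ 5343 mi, so the target fraction is f = 4400/5343 ≈ 0.824.
Interpolate at f ≈ 0.824 with slerp weights a = sin((1−f)δ)/sin δ ≈ 0.242, b = sin(fδ)/sin δ ≈ 0.919.
p = a·p₁ + b·p₂ ≈ (-0.244, -0.648, 0.722); φ = arcsin(p_z) ≈ 46.19°, λ = atan2(p_y, p_x) ≈ -110.60°.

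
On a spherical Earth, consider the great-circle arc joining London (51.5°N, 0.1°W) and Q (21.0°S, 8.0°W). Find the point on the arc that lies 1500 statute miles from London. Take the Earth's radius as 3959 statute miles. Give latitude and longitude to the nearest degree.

≈ (30°N, 3°W)

Convert each endpoint to a unit vector on the sphere (x = cos φ cos λ, y = cos φ sin λ, z = sin φ).
The central angle between the endpoints is δ = arccos(p₁·p₂) ≈ 1.271 rad (72.8°). The total great-circle distance is δ·R ≈ 1.271 × 3959 ≈ 5032 mi, so the target fraction is f = 1500/5032 ≈ 0.298.
Interpolate at f ≈ 0.298 with slerp weights a = sin((1−f)δ)/sin δ ≈ 0.815, b = sin(fδ)/sin δ ≈ 0.387.
p = a·p₁ + b·p₂ ≈ (0.865, -0.051, 0.499); φ = arcsin(p_z) ≈ 29.93°, λ = atan2(p_y, p_x) ≈ -3.39°.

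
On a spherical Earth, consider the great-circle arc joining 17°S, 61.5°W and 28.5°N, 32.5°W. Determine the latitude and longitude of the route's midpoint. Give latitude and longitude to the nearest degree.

≈ 6°N, 48°W

Write both endpoints as unit vectors p₁, p₂ with components (cos φ cos λ, cos φ sin λ, sin φ).
The central angle between the endpoints is δ = arccos(p₁·p₂) ≈ 0.933 rad (53.4°).
Interpolate at f = 1/2 with slerp weights a = sin((1−f)δ)/sin δ ≈ 0.560, b = sin(fδ)/sin δ ≈ 0.560.
p = a·p₁ + b·p₂ ≈ (0.670, -0.735, 0.103); φ = arcsin(p_z) ≈ 5.94°, λ = atan2(p_y, p_x) ≈ -47.63°.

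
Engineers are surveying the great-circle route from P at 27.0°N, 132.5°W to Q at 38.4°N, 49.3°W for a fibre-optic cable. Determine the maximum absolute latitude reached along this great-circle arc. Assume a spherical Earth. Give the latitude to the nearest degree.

≈ 42°N

The great circle lies in the plane with unit normal n̂ = (p₁ × p₂)/|p₁ × p₂|.
Here n̂_z ≈ +0.745; the vertex latitude is φ_max = arccos|n̂_z| ≈ 41.9°.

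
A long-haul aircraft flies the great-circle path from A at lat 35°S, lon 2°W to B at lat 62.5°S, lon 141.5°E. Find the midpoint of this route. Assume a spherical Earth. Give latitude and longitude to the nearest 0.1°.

From cos δ = sin φ₁ sin φ₂ + cos φ₁ cos φ₂ cos Δλ, the central angle is δ ≈ 1.365 rad (78.2°).
Interpolate at f = 1/2 with slerp weights a = sin((1−f)δ)/sin δ ≈ 0.644, b = sin(fδ)/sin δ ≈ 0.644.
p = a·p₁ + b·p₂ ≈ (0.295, 0.167, -0.941); φ = arcsin(p_z) ≈ -70.21°, λ = atan2(p_y, p_x) ≈ 29.51°.

≈ lat 70.2°S, lon 29.5°E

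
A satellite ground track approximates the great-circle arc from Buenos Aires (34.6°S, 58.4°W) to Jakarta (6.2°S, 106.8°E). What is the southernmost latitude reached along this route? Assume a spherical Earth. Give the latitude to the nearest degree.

The great circle lies in the plane with unit normal n̂ = (p₁ × p₂)/|p₁ × p₂|.
Here n̂_z ≈ +0.306; the vertex latitude is φ_max = arccos|n̂_z| ≈ 72.2°.

≈ 72°S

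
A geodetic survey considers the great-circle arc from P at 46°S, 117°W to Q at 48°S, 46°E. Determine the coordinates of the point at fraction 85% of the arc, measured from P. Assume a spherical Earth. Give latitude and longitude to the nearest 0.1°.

Convert each endpoint to a unit vector on the sphere (x = cos φ cos λ, y = cos φ sin λ, z = sin φ).
The central angle between the endpoints is δ = arccos(p₁·p₂) ≈ 1.481 rad (84.8°).
Interpolate at f = 0.85 with slerp weights a = sin((1−f)δ)/sin δ ≈ 0.221, b = sin(fδ)/sin δ ≈ 0.956.
p = a·p₁ + b·p₂ ≈ (0.374, 0.323, -0.869); φ = arcsin(p_z) ≈ -60.36°, λ = atan2(p_y, p_x) ≈ 40.79°.

≈ 60.4°S, 40.8°E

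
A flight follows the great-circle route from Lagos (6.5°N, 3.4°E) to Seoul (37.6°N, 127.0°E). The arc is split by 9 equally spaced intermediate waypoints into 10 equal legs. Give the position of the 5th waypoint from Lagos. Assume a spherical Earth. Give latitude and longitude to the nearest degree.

Convert each endpoint to a unit vector on the sphere (x = cos φ cos λ, y = cos φ sin λ, z = sin φ).
The central angle between the endpoints is δ = arccos(p₁·p₂) ≈ 1.946 rad (111.5°).
Interpolate at f = 5/10 with slerp weights a = sin((1−f)δ)/sin δ ≈ 0.888, b = sin(fδ)/sin δ ≈ 0.888.
p = a·p₁ + b·p₂ ≈ (0.458, 0.615, 0.643); φ = arcsin(p_z) ≈ 39.99°, λ = atan2(p_y, p_x) ≈ 53.33°.

≈ 40°N, 53°E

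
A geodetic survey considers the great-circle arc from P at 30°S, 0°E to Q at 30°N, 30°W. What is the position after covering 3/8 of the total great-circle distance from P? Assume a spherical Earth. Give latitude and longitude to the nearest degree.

≈ 8°S, 12°W

From cos δ = sin φ₁ sin φ₂ + cos φ₁ cos φ₂ cos Δλ, the central angle is δ ≈ 1.160 rad (66.5°).
Interpolate at f = 3/8 with slerp weights a = sin((1−f)δ)/sin δ ≈ 0.723, b = sin(fδ)/sin δ ≈ 0.460.
p = a·p₁ + b·p₂ ≈ (0.971, -0.199, -0.132); φ = arcsin(p_z) ≈ -7.58°, λ = atan2(p_y, p_x) ≈ -11.58°.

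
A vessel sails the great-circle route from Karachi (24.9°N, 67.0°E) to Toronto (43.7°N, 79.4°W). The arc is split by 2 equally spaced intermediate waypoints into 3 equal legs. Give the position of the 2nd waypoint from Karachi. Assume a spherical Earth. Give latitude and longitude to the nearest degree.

≈ 67°N, 30°W

Write both endpoints as unit vectors p₁, p₂ with components (cos φ cos λ, cos φ sin λ, sin φ).
The central angle between the endpoints is δ = arccos(p₁·p₂) ≈ 1.829 rad (104.8°).
Interpolate at f = 2/3 with slerp weights a = sin((1−f)δ)/sin δ ≈ 0.592, b = sin(fδ)/sin δ ≈ 0.971.
p = a·p₁ + b·p₂ ≈ (0.339, -0.196, 0.920); φ = arcsin(p_z) ≈ 66.96°, λ = atan2(p_y, p_x) ≈ -29.98°.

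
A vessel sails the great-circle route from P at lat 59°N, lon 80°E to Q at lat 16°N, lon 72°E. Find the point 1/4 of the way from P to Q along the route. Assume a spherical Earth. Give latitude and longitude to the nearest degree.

The haversine formula gives a central angle δ ≈ 0.758 rad (43.4°) between the endpoints.
Interpolate at f = 1/4 with slerp weights a = sin((1−f)δ)/sin δ ≈ 0.783, b = sin(fδ)/sin δ ≈ 0.274.
p = a·p₁ + b·p₂ ≈ (0.151, 0.648, 0.747); φ = arcsin(p_z) ≈ 48.31°, λ = atan2(p_y, p_x) ≈ 76.84°.

≈ lat 48°N, lon 77°E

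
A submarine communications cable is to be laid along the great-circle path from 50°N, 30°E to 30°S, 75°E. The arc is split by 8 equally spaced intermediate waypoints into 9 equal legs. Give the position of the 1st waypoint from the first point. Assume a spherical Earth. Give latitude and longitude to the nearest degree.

≈ 42°N, 38°E

Convert each endpoint to a unit vector on the sphere (x = cos φ cos λ, y = cos φ sin λ, z = sin φ).
The central angle between the endpoints is δ = arccos(p₁·p₂) ≈ 1.560 rad (89.4°).
Interpolate at f = 1/9 with slerp weights a = sin((1−f)δ)/sin δ ≈ 0.983, b = sin(fδ)/sin δ ≈ 0.172.
p = a·p₁ + b·p₂ ≈ (0.586, 0.460, 0.667); φ = arcsin(p_z) ≈ 41.83°, λ = atan2(p_y, p_x) ≈ 38.15°.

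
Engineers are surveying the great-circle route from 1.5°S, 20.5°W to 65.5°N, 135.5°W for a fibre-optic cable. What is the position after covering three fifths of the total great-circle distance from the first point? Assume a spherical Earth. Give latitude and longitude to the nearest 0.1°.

≈ 52.5°N, 53.9°W

The haversine formula gives a central angle δ ≈ 1.771 rad (101.5°) between the endpoints.
Interpolate at f = 3/5 with slerp weights a = sin((1−f)δ)/sin δ ≈ 0.664, b = sin(fδ)/sin δ ≈ 0.892.
p = a·p₁ + b·p₂ ≈ (0.358, -0.492, 0.794); φ = arcsin(p_z) ≈ 52.55°, λ = atan2(p_y, p_x) ≈ -53.93°.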